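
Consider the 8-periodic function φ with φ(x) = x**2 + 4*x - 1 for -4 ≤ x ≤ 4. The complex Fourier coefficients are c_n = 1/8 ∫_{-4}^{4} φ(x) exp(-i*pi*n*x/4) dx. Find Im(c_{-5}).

Since φ is real-valued, Im(c_{-5}) = -1/8 ∫_{-4}^{4} φ(x) sin(-5*pi*x/4) dx = b_{5}/2.
Integrating by parts twice (tabular method), an antiderivative of (x**2 + 4*x - 1) sin(-5*pi*x/4) is 4*x**2*cos(5*pi*x/4)/(5*pi) - 32*x*sin(5*pi*x/4)/(25*pi**2) + 16*x*cos(5*pi*x/4)/(5*pi) - 64*sin(5*pi*x/4)/(25*pi**2) - 4*cos(5*pi*x/4)/(5*pi) - 128*cos(5*pi*x/4)/(125*pi**3); evaluating from -4 to 4: ∫_{-4}^{4} (x**2 + 4*x - 1) sin(-5*pi*x/4) dx = (4*(32 - 775*pi**2)/(125*pi**3)) - (4*(32 + 25*pi**2)/(125*pi**3)) = -128/(5*pi).
Hence Im(c_{-5}) = (-1/8)·(-128/(5*pi)) = 16/(5*pi).

16/(5*pi)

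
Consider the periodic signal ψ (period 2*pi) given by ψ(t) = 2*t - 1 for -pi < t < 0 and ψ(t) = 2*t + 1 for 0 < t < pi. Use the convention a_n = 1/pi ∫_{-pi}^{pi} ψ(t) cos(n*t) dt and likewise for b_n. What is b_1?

b_1 = 1/pi ∫_{-pi}^{pi} ψ(t) sin(t) dt.
ψ is odd and sin(t) is odd, so the integrand is even and b_1 = 2/pi ∫_0^{pi} ψ(t) sin(t) dt.
Integrating by parts (boundary term plus one more integral), an antiderivative of (2*t + 1) sin(t) is -2*t*cos(t) + 2*sin(t) - cos(t); evaluating from 0 to pi: ∫_{0}^{pi} (2*t + 1) sin(t) dt = (1 + 2*pi) - (-1) = 2 + 2*pi.
Hence b_1 = (2/pi)·(2 + 2*pi) = 4/pi + 4.

4/pi + 4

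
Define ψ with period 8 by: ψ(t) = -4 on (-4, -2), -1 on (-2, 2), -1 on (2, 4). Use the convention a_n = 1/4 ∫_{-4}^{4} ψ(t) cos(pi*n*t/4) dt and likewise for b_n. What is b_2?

-3/pi

b_2 = 1/4 ∫_{-4}^{4} ψ(t) sin(pi*t/2) dt.
Split the integral at the breakpoints.
Directly, an antiderivative of (-4) sin(pi*t/2) is 8*cos(pi*t/2)/pi; evaluating from -4 to -2: ∫_{-4}^{-2} (-4) sin(pi*t/2) dt = (-8/pi) - (8/pi) = -16/pi.
Directly, an antiderivative of (-1) sin(pi*t/2) is 2*cos(pi*t/2)/pi; evaluating from -2 to 2: ∫_{-2}^{2} (-1) sin(pi*t/2) dt = (-2/pi) - (-2/pi) = 0.
Directly, an antiderivative of (-1) sin(pi*t/2) is 2*cos(pi*t/2)/pi; evaluating from 2 to 4: ∫_{2}^{4} (-1) sin(pi*t/2) dt = (2/pi) - (-2/pi) = 4/pi.
Summing the pieces and multiplying by (1/4) gives b_2 = -3/pi.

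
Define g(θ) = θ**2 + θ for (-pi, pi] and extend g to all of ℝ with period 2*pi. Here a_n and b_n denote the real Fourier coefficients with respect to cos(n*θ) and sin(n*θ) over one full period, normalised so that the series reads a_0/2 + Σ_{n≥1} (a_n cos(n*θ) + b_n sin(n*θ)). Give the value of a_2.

1

a_2 = 1/pi ∫_{-pi}^{pi} g(θ) cos(2*θ) dθ.
Integrating by parts twice (tabular method), an antiderivative of (θ**2 + θ) cos(2*θ) is θ**2*sin(2*θ)/2 + θ*sin(2*θ)/2 + θ*cos(2*θ)/2 - sin(2*θ)/4 + cos(2*θ)/4; evaluating from -pi to pi: ∫_{-pi}^{pi} (θ**2 + θ) cos(2*θ) dθ = (1/4 + pi/2) - (1/4 - pi/2) = pi.
Hence a_2 = (1/pi)·(pi) = 1.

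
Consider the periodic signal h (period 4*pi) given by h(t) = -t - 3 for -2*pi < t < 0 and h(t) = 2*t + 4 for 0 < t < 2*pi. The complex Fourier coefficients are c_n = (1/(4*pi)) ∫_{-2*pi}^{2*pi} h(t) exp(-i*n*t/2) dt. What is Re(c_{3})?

Since h is real-valued, Re(c_{3}) = (1/(4*pi)) ∫_{-2*pi}^{2*pi} h(t) cos(3*t/2) dt = a_{3}/2.
Split the integral at the breakpoints.
Integrating by parts (boundary term plus one more integral), an antiderivative of (-t - 3) cos(3*t/2) is -2*t*sin(3*t/2)/3 - 2*sin(3*t/2) - 4*cos(3*t/2)/9; evaluating from -2*pi to 0: ∫_{-2*pi}^{0} (-t - 3) cos(3*t/2) dt = (-4/9) - (4/9) = -8/9.
Integrating by parts (boundary term plus one more integral), an antiderivative of (2*t + 4) cos(3*t/2) is 4*t*sin(3*t/2)/3 + 8*sin(3*t/2)/3 + 8*cos(3*t/2)/9; evaluating from 0 to 2*pi: ∫_{0}^{2*pi} (2*t + 4) cos(3*t/2) dt = (-8/9) - (8/9) = -16/9.
So ∫_{-2*pi}^{2*pi} h(t) cos(3*t/2) dt = -8/3.
Hence Re(c_{3}) = (1/(4*pi))·(-8/3) = -2/(3*pi).

-2/(3*pi)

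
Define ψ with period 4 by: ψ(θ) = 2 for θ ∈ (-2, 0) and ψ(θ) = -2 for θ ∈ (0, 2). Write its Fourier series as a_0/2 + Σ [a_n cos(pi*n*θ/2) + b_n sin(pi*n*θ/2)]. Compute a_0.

a_0 = 1/2 ∫_{-2}^{2} ψ(θ) dθ = 1/2 · (0) = 0.

0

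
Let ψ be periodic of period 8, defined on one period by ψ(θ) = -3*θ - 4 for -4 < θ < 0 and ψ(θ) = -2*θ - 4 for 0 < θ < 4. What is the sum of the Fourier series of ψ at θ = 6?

2

θ = 6 differs from θ = -2 by 1 full period(s), and the series is 8-periodic.
ψ is continuous at θ = -2 with value 2, so the series converges to 2 there.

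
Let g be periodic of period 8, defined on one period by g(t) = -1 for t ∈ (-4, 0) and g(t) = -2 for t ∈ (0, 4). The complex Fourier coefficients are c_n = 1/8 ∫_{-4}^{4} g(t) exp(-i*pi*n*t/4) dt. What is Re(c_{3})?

Since g is real-valued, Re(c_{3}) = 1/8 ∫_{-4}^{4} g(t) cos(3*pi*t/4) dt = a_{3}/2.
Split the integral at the breakpoints.
Directly, an antiderivative of (-1) cos(3*pi*t/4) is -4*sin(3*pi*t/4)/(3*pi); evaluating from -4 to 0: ∫_{-4}^{0} (-1) cos(3*pi*t/4) dt = (0) - (0) = 0.
Directly, an antiderivative of (-2) cos(3*pi*t/4) is -8*sin(3*pi*t/4)/(3*pi); evaluating from 0 to 4: ∫_{0}^{4} (-2) cos(3*pi*t/4) dt = (0) - (0) = 0.
So ∫_{-4}^{4} g(t) cos(3*pi*t/4) dt = 0.
Hence Re(c_{3}) = (1/8)·(0) = 0.

0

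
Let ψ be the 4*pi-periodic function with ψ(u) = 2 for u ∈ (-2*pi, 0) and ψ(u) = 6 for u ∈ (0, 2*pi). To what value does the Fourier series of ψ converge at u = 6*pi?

4

u = 6*pi differs from u = -2*pi by 2 full period(s), and the series is 4*pi-periodic.
At u = -2*pi the one-sided limits are ψ(-2*pi^-) = 6 and ψ(-2*pi^+) = 2.
By Dirichlet's theorem the series converges to their average, [(6) + (2)]/2 = 4.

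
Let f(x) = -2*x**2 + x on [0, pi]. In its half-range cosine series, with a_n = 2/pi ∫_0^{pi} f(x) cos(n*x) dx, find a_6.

-2/9

a_6 = 2/pi ∫_0^{pi} (-2*x**2 + x) cos(6*x) dx.
Integrating by parts twice (tabular method), an antiderivative of (-2*x**2 + x) cos(6*x) is -x**2*sin(6*x)/3 + x*sin(6*x)/6 - x*cos(6*x)/9 + sin(6*x)/54 + cos(6*x)/36; evaluating from 0 to pi: ∫_{0}^{pi} (-2*x**2 + x) cos(6*x) dx = (1/36 - pi/9) - (1/36) = -pi/9.
Hence a_6 = (2/pi)·(-pi/9) = -2/9.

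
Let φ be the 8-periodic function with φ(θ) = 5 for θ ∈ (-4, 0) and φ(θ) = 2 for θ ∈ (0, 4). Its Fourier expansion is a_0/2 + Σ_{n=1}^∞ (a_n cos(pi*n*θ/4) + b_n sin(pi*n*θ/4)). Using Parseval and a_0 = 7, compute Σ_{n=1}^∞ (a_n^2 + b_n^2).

Parseval: a_0^2/2 + Σ_{n≥1} (a_n^2+b_n^2) = 1/4 ∫_{-4}^{4} φ(θ)^2 dθ = 29.
Subtract a_0^2/2 = 49/2: Σ (a_n^2+b_n^2) = 9/2.

9/2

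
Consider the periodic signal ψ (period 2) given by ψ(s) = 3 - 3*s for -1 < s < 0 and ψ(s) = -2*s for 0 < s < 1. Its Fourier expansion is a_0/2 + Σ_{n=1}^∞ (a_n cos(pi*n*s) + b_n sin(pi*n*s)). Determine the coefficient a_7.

a_7 = ∫_{-1}^{1} ψ(s) cos(7*pi*s) ds.
Split the integral at the breakpoints.
Integrating by parts (boundary term plus one more integral), an antiderivative of (3 - 3*s) cos(7*pi*s) is -3*s*sin(7*pi*s)/(7*pi) + 3*sin(7*pi*s)/(7*pi) - 3*cos(7*pi*s)/(49*pi**2); evaluating from -1 to 0: ∫_{-1}^{0} (3 - 3*s) cos(7*pi*s) ds = (-3/(49*pi**2)) - (3/(49*pi**2)) = -6/(49*pi**2).
Integrating by parts (boundary term plus one more integral), an antiderivative of (-2*s) cos(7*pi*s) is -2*s*sin(7*pi*s)/(7*pi) - 2*cos(7*pi*s)/(49*pi**2); evaluating from 0 to 1: ∫_{0}^{1} (-2*s) cos(7*pi*s) ds = (2/(49*pi**2)) - (-2/(49*pi**2)) = 4/(49*pi**2).
Summing the pieces gives a_7 = -2/(49*pi**2).

-2/(49*pi**2)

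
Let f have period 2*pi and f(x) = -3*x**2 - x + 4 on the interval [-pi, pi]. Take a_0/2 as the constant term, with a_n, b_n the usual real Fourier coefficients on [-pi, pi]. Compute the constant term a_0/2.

a_0 = 1/pi ∫_{-pi}^{pi} f(x) dx = 1/pi · (2*pi*(4 - pi**2)) = 8 - 2*pi**2.
So the constant term a_0/2 = 4 - pi**2.

4 - pi**2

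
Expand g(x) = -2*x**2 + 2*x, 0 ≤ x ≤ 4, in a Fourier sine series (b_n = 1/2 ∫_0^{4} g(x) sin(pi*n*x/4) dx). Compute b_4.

b_4 = 1/2 ∫_0^{4} (-2*x**2 + 2*x) sin(pi*x) dx.
Integrating by parts twice (tabular method), an antiderivative of (-2*x**2 + 2*x) sin(pi*x) is 2*x**2*cos(pi*x)/pi - 4*x*sin(pi*x)/pi**2 - 2*x*cos(pi*x)/pi + 2*sin(pi*x)/pi**2 - 4*cos(pi*x)/pi**3; evaluating from 0 to 4: ∫_{0}^{4} (-2*x**2 + 2*x) sin(pi*x) dx = (-4/pi**3 + 24/pi) - (-4/pi**3) = 24/pi.
Hence b_4 = (1/2)·(24/pi) = 12/pi.

12/pi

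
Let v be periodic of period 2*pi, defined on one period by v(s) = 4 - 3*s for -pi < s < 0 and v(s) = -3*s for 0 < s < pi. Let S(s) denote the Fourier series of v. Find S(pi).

2

At s = pi the one-sided limits are v(pi^-) = -3*pi and v(pi^+) = 4 + 3*pi.
By Dirichlet's theorem the series converges to their average, [(-3*pi) + (4 + 3*pi)]/2 = 2.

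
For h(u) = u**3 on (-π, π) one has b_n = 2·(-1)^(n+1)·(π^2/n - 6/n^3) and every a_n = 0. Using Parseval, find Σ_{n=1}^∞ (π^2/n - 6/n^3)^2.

Parseval: Σ b_n^2 = (1/π) ∫_{-π}^{π} h(u)^2 du = 2*pi**6/7.
b_n^2 = 4·(π^2/n - 6/n^3)^2, so the sum equals (2*pi**6/7)/4 = pi**6/14.

pi**6/14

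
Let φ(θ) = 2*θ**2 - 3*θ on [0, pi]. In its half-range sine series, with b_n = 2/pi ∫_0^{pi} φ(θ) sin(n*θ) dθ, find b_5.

b_5 = 2/pi ∫_0^{pi} (2*θ**2 - 3*θ) sin(5*θ) dθ.
Integrating by parts twice (tabular method), an antiderivative of (2*θ**2 - 3*θ) sin(5*θ) is -2*θ**2*cos(5*θ)/5 + 4*θ*sin(5*θ)/25 + 3*θ*cos(5*θ)/5 - 3*sin(5*θ)/25 + 4*cos(5*θ)/125; evaluating from 0 to pi: ∫_{0}^{pi} (2*θ**2 - 3*θ) sin(5*θ) dθ = (-3*pi/5 - 4/125 + 2*pi**2/5) - (4/125) = -3*pi/5 - 8/125 + 2*pi**2/5.
Hence b_5 = (2/pi)·(-3*pi/5 - 8/125 + 2*pi**2/5) = 2*(-75*pi - 8 + 50*pi**2)/(125*pi).

2*(-75*pi - 8 + 50*pi**2)/(125*pi)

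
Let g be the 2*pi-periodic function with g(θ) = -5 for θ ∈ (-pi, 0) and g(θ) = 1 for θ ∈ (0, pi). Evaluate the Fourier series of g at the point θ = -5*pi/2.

-5

θ = -5*pi/2 differs from θ = -pi/2 by -1 full period(s), and the series is 2*pi-periodic.
g is continuous at θ = -pi/2 with value -5, so the series converges to -5 there.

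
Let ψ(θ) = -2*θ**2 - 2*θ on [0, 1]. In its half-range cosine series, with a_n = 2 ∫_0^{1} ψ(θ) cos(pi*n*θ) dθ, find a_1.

a_1 = 2 ∫_0^{1} (-2*θ**2 - 2*θ) cos(pi*θ) dθ.
Integrating by parts twice (tabular method), an antiderivative of (-2*θ**2 - 2*θ) cos(pi*θ) is -2*θ**2*sin(pi*θ)/pi - 2*θ*sin(pi*θ)/pi - 4*θ*cos(pi*θ)/pi**2 + 4*sin(pi*θ)/pi**3 - 2*cos(pi*θ)/pi**2; evaluating from 0 to 1: ∫_{0}^{1} (-2*θ**2 - 2*θ) cos(pi*θ) dθ = (6/pi**2) - (-2/pi**2) = 8/pi**2.
Hence a_1 = 2·(8/pi**2) = 16/pi**2.

16/pi**2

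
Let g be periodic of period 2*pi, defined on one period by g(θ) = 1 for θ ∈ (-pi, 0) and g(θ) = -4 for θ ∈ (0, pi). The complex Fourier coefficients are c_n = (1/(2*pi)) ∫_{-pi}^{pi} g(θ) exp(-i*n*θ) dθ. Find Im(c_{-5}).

Since g is real-valued, Im(c_{-5}) = -(1/(2*pi)) ∫_{-pi}^{pi} g(θ) sin(-5*θ) dθ = b_{5}/2.
Split the integral at the breakpoints.
Directly, an antiderivative of (1) sin(-5*θ) is cos(5*θ)/5; evaluating from -pi to 0: ∫_{-pi}^{0} (1) sin(-5*θ) dθ = (1/5) - (-1/5) = 2/5.
Directly, an antiderivative of (-4) sin(-5*θ) is -4*cos(5*θ)/5; evaluating from 0 to pi: ∫_{0}^{pi} (-4) sin(-5*θ) dθ = (4/5) - (-4/5) = 8/5.
So ∫_{-pi}^{pi} g(θ) sin(-5*θ) dθ = 2.
Hence Im(c_{-5}) = (-1/(2*pi))·(2) = -1/pi.

-1/pi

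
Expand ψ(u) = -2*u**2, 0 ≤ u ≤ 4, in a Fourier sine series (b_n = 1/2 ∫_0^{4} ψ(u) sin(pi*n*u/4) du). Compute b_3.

64*(4 - 9*pi**2)/(27*pi**3)

b_3 = 1/2 ∫_0^{4} (-2*u**2) sin(3*pi*u/4) du.
Integrating by parts twice (tabular method), an antiderivative of (-2*u**2) sin(3*pi*u/4) is 8*u**2*cos(3*pi*u/4)/(3*pi) - 64*u*sin(3*pi*u/4)/(9*pi**2) - 256*cos(3*pi*u/4)/(27*pi**3); evaluating from 0 to 4: ∫_{0}^{4} (-2*u**2) sin(3*pi*u/4) du = (128*(2 - 9*pi**2)/(27*pi**3)) - (-256/(27*pi**3)) = 128*(4 - 9*pi**2)/(27*pi**3).
Hence b_3 = (1/2)·(128*(4 - 9*pi**2)/(27*pi**3)) = 64*(4 - 9*pi**2)/(27*pi**3).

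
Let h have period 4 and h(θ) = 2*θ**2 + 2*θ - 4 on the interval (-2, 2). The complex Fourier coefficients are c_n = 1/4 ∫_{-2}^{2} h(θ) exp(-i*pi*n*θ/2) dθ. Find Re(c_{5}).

Since h is real-valued, Re(c_{5}) = 1/4 ∫_{-2}^{2} h(θ) cos(5*pi*θ/2) dθ = a_{5}/2.
Integrating by parts twice (tabular method), an antiderivative of (2*θ**2 + 2*θ - 4) cos(5*pi*θ/2) is 4*θ**2*sin(5*pi*θ/2)/(5*pi) + 4*θ*sin(5*pi*θ/2)/(5*pi) + 16*θ*cos(5*pi*θ/2)/(25*pi**2) - 8*sin(5*pi*θ/2)/(5*pi) - 32*sin(5*pi*θ/2)/(125*pi**3) + 8*cos(5*pi*θ/2)/(25*pi**2); evaluating from -2 to 2: ∫_{-2}^{2} (2*θ**2 + 2*θ - 4) cos(5*pi*θ/2) dθ = (-8/(5*pi**2)) - (24/(25*pi**2)) = -64/(25*pi**2).
Hence Re(c_{5}) = (1/4)·(-64/(25*pi**2)) = -16/(25*pi**2).

-16/(25*pi**2)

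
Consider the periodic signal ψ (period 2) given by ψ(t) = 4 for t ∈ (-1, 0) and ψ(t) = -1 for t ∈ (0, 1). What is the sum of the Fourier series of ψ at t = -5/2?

t = -5/2 differs from t = -1/2 by -1 full period(s), and the series is 2-periodic.
ψ is continuous at t = -1/2 with value 4, so the series converges to 4 there.

4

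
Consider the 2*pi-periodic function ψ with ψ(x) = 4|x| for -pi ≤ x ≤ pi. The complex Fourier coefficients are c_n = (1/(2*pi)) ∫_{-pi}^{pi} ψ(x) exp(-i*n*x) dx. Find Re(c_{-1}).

-8/pi

Since ψ is real-valued, Re(c_{-1}) = (1/(2*pi)) ∫_{-pi}^{pi} ψ(x) cos(-x) dx = a_{1}/2.
ψ is even and cos(-x) is even, so the integrand is even: ∫_{-pi}^{pi} ψ(x) cos(-x) dx = 2∫_0^{pi} ψ(x) cos(-x) dx.
Integrating by parts (boundary term plus one more integral), an antiderivative of (4*x) cos(-x) is 4*x*sin(x) + 4*cos(x); evaluating from 0 to pi: ∫_{0}^{pi} (4*x) cos(-x) dx = (-4) - (4) = -8.
So ∫_{-pi}^{pi} ψ(x) cos(-x) dx = -16.
Hence Re(c_{-1}) = (1/(2*pi))·(-16) = -8/pi.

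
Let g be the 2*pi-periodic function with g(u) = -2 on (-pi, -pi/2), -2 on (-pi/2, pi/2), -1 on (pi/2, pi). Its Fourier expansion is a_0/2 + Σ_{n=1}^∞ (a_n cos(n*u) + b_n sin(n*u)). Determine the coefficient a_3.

a_3 = 1/pi ∫_{-pi}^{pi} g(u) cos(3*u) du.
Split the integral at the breakpoints.
Directly, an antiderivative of (-2) cos(3*u) is -2*sin(3*u)/3; evaluating from -pi to -pi/2: ∫_{-pi}^{-pi/2} (-2) cos(3*u) du = (-2/3) - (0) = -2/3.
Directly, an antiderivative of (-2) cos(3*u) is -2*sin(3*u)/3; evaluating from -pi/2 to pi/2: ∫_{-pi/2}^{pi/2} (-2) cos(3*u) du = (2/3) - (-2/3) = 4/3.
Directly, an antiderivative of (-1) cos(3*u) is -sin(3*u)/3; evaluating from pi/2 to pi: ∫_{pi/2}^{pi} (-1) cos(3*u) du = (0) - (1/3) = -1/3.
Summing the pieces and multiplying by (1/pi) gives a_3 = 1/(3*pi).

1/(3*pi)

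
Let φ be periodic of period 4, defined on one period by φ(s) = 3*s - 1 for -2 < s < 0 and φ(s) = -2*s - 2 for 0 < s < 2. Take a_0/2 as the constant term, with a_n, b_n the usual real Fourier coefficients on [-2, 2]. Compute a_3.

a_3 = 1/2 ∫_{-2}^{2} φ(s) cos(3*pi*s/2) ds.
Split the integral at the breakpoints.
Integrating by parts (boundary term plus one more integral), an antiderivative of (3*s - 1) cos(3*pi*s/2) is 2*s*sin(3*pi*s/2)/pi - 2*sin(3*pi*s/2)/(3*pi) + 4*cos(3*pi*s/2)/(3*pi**2); evaluating from -2 to 0: ∫_{-2}^{0} (3*s - 1) cos(3*pi*s/2) ds = (4/(3*pi**2)) - (-4/(3*pi**2)) = 8/(3*pi**2).
Integrating by parts (boundary term plus one more integral), an antiderivative of (-2*s - 2) cos(3*pi*s/2) is -4*s*sin(3*pi*s/2)/(3*pi) - 4*sin(3*pi*s/2)/(3*pi) - 8*cos(3*pi*s/2)/(9*pi**2); evaluating from 0 to 2: ∫_{0}^{2} (-2*s - 2) cos(3*pi*s/2) ds = (8/(9*pi**2)) - (-8/(9*pi**2)) = 16/(9*pi**2).
Summing the pieces and multiplying by (1/2) gives a_3 = 20/(9*pi**2).

20/(9*pi**2)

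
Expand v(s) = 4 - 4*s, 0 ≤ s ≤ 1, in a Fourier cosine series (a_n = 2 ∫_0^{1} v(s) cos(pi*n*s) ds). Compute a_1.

16/pi**2

a_1 = 2 ∫_0^{1} (4 - 4*s) cos(pi*s) ds.
Integrating by parts (boundary term plus one more integral), an antiderivative of (4 - 4*s) cos(pi*s) is -4*s*sin(pi*s)/pi + 4*sin(pi*s)/pi - 4*cos(pi*s)/pi**2; evaluating from 0 to 1: ∫_{0}^{1} (4 - 4*s) cos(pi*s) ds = (4/pi**2) - (-4/pi**2) = 8/pi**2.
Hence a_1 = 2·(8/pi**2) = 16/pi**2.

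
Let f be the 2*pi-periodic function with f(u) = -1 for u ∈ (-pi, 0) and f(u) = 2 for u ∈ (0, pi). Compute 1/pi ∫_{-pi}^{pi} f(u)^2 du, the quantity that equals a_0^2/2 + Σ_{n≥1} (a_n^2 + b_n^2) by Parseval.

5

1/pi ∫_{-pi}^{pi} f(u)^2 du = 1/pi · (5*pi) = 5.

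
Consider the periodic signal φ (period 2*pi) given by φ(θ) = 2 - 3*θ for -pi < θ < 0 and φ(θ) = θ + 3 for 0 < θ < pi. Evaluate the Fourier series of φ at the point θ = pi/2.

φ is continuous at θ = pi/2 with value pi/2 + 3, so the series converges to pi/2 + 3 there.

pi/2 + 3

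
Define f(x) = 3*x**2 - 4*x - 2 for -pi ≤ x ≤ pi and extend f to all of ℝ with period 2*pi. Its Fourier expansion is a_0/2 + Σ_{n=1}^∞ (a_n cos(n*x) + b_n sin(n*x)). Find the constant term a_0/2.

-2 + pi**2

a_0 = 1/pi ∫_{-pi}^{pi} f(x) dx = 1/pi · (2*pi*(-2 + pi**2)) = -4 + 2*pi**2.
So the constant term a_0/2 = -2 + pi**2.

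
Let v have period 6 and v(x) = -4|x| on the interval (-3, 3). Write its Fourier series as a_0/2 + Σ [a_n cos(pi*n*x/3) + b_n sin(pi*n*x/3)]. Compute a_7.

a_7 = 1/3 ∫_{-3}^{3} v(x) cos(7*pi*x/3) dx.
v is even and cos(7*pi*x/3) is even, so the integrand is even and a_7 = 2/3 ∫_0^{3} v(x) cos(7*pi*x/3) dx.
Integrating by parts (boundary term plus one more integral), an antiderivative of (-4*x) cos(7*pi*x/3) is -12*x*sin(7*pi*x/3)/(7*pi) - 36*cos(7*pi*x/3)/(49*pi**2); evaluating from 0 to 3: ∫_{0}^{3} (-4*x) cos(7*pi*x/3) dx = (36/(49*pi**2)) - (-36/(49*pi**2)) = 72/(49*pi**2).
Hence a_7 = (2/3)·(72/(49*pi**2)) = 48/(49*pi**2).

48/(49*pi**2)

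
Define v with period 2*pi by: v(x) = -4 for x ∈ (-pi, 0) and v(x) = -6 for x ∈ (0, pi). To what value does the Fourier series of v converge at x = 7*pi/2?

-4

x = 7*pi/2 differs from x = -pi/2 by 2 full period(s), and the series is 2*pi-periodic.
v is continuous at x = -pi/2 with value -4, so the series converges to -4 there.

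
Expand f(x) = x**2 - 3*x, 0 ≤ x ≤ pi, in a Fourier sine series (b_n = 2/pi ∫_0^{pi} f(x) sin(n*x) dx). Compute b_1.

-6 - 8/pi + 2*pi

b_1 = 2/pi ∫_0^{pi} (x**2 - 3*x) sin(x) dx.
Integrating by parts twice (tabular method), an antiderivative of (x**2 - 3*x) sin(x) is -x**2*cos(x) + 2*x*sin(x) + 3*x*cos(x) - 3*sin(x) + 2*cos(x); evaluating from 0 to pi: ∫_{0}^{pi} (x**2 - 3*x) sin(x) dx = (-3*pi - 2 + pi**2) - (2) = -3*pi - 4 + pi**2.
Hence b_1 = (2/pi)·(-3*pi - 4 + pi**2) = -6 - 8/pi + 2*pi.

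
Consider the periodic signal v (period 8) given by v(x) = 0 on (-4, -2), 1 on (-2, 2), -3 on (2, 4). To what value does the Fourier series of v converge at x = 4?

-3/2

At x = 4 the one-sided limits are v(4^-) = -3 and v(4^+) = 0.
By Dirichlet's theorem the series converges to their average, [(-3) + (0)]/2 = -3/2.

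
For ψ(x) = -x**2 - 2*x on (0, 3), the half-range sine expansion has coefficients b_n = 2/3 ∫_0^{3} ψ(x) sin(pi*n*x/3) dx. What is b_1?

b_1 = 2/3 ∫_0^{3} (-x**2 - 2*x) sin(pi*x/3) dx.
Integrating by parts twice (tabular method), an antiderivative of (-x**2 - 2*x) sin(pi*x/3) is 3*x**2*cos(pi*x/3)/pi - 18*x*sin(pi*x/3)/pi**2 + 6*x*cos(pi*x/3)/pi - 18*sin(pi*x/3)/pi**2 - 54*cos(pi*x/3)/pi**3; evaluating from 0 to 3: ∫_{0}^{3} (-x**2 - 2*x) sin(pi*x/3) dx = (-45/pi + 54/pi**3) - (-54/pi**3) = -45/pi + 108/pi**3.
Hence b_1 = (2/3)·(-45/pi + 108/pi**3) = -30/pi + 72/pi**3.

-30/pi + 72/pi**3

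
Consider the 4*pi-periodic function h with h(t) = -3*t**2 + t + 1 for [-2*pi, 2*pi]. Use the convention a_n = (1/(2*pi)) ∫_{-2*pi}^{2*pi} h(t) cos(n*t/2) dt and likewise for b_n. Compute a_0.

a_0 = (1/(2*pi)) ∫_{-2*pi}^{2*pi} h(t) dt = (1/(2*pi)) · (-16*pi**3 + 4*pi) = 2 - 8*pi**2.

2 - 8*pi**2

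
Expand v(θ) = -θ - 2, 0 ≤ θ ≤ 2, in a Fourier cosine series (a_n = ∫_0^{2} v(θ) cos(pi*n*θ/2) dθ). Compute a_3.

a_3 = ∫_0^{2} (-θ - 2) cos(3*pi*θ/2) dθ.
Integrating by parts (boundary term plus one more integral), an antiderivative of (-θ - 2) cos(3*pi*θ/2) is -2*θ*sin(3*pi*θ/2)/(3*pi) - 4*sin(3*pi*θ/2)/(3*pi) - 4*cos(3*pi*θ/2)/(9*pi**2); evaluating from 0 to 2: ∫_{0}^{2} (-θ - 2) cos(3*pi*θ/2) dθ = (4/(9*pi**2)) - (-4/(9*pi**2)) = 8/(9*pi**2).
Hence a_3 = 8/(9*pi**2).

8/(9*pi**2)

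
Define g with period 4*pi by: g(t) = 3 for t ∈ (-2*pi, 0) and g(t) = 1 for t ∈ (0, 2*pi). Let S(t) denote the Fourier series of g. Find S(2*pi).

At t = 2*pi the one-sided limits are g(2*pi^-) = 1 and g(2*pi^+) = 3.
By Dirichlet's theorem the series converges to their average, [(1) + (3)]/2 = 2.

2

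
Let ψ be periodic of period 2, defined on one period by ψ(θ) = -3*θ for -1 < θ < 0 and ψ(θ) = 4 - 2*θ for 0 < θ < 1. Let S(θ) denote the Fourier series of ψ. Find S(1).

5/2

θ = 1 differs from θ = -1 by 1 full period(s), and the series is 2-periodic.
At θ = -1 the one-sided limits are ψ(-1^-) = 2 and ψ(-1^+) = 3.
By Dirichlet's theorem the series converges to their average, [(2) + (3)]/2 = 5/2.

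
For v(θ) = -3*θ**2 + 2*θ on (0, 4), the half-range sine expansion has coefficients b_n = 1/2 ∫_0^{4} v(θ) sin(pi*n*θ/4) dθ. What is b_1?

-80/pi + 384/pi**3

b_1 = 1/2 ∫_0^{4} (-3*θ**2 + 2*θ) sin(pi*θ/4) dθ.
Integrating by parts twice (tabular method), an antiderivative of (-3*θ**2 + 2*θ) sin(pi*θ/4) is 12*θ**2*cos(pi*θ/4)/pi - 96*θ*sin(pi*θ/4)/pi**2 - 8*θ*cos(pi*θ/4)/pi + 32*sin(pi*θ/4)/pi**2 - 384*cos(pi*θ/4)/pi**3; evaluating from 0 to 4: ∫_{0}^{4} (-3*θ**2 + 2*θ) sin(pi*θ/4) dθ = (-160/pi + 384/pi**3) - (-384/pi**3) = -160/pi + 768/pi**3.
Hence b_1 = (1/2)·(-160/pi + 768/pi**3) = -80/pi + 384/pi**3.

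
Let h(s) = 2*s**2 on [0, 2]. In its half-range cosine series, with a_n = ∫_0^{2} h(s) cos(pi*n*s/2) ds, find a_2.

a_2 = ∫_0^{2} (2*s**2) cos(pi*s) ds.
Integrating by parts twice (tabular method), an antiderivative of (2*s**2) cos(pi*s) is 2*s**2*sin(pi*s)/pi + 4*s*cos(pi*s)/pi**2 - 4*sin(pi*s)/pi**3; evaluating from 0 to 2: ∫_{0}^{2} (2*s**2) cos(pi*s) ds = (8/pi**2) - (0) = 8/pi**2.
Hence a_2 = 8/pi**2.

8/pi**2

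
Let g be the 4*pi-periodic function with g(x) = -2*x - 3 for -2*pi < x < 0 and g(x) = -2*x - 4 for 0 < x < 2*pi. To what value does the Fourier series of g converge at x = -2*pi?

-7/2

At x = -2*pi the one-sided limits are g(-2*pi^-) = -4*pi - 4 and g(-2*pi^+) = -3 + 4*pi.
By Dirichlet's theorem the series converges to their average, [(-4*pi - 4) + (-3 + 4*pi)]/2 = -7/2.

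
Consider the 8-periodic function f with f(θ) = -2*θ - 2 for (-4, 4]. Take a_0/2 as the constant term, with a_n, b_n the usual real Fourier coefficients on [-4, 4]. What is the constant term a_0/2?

a_0 = 1/4 ∫_{-4}^{4} f(θ) dθ = 1/4 · (-16) = -4.
So the constant term a_0/2 = -2.

-2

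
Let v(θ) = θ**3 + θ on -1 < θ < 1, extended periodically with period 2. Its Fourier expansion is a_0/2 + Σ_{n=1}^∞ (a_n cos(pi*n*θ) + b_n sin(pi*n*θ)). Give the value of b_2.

-2/pi + 3/(2*pi**3)

b_2 = ∫_{-1}^{1} v(θ) sin(2*pi*θ) dθ.
v is odd and sin(2*pi*θ) is odd, so the integrand is even and b_2 = 2 ∫_0^{1} v(θ) sin(2*pi*θ) dθ.
Integrating by parts three times (tabular method), an antiderivative of (θ**3 + θ) sin(2*pi*θ) is -θ**3*cos(2*pi*θ)/(2*pi) + 3*θ**2*sin(2*pi*θ)/(4*pi**2) - θ*cos(2*pi*θ)/(2*pi) + 3*θ*cos(2*pi*θ)/(4*pi**3) - 3*sin(2*pi*θ)/(8*pi**4) + sin(2*pi*θ)/(4*pi**2); evaluating from 0 to 1: ∫_{0}^{1} (θ**3 + θ) sin(2*pi*θ) dθ = ((3/4 - pi**2)/pi**3) - (0) = (3/4 - pi**2)/pi**3.
Hence b_2 = 2·((3/4 - pi**2)/pi**3) = -2/pi + 3/(2*pi**3).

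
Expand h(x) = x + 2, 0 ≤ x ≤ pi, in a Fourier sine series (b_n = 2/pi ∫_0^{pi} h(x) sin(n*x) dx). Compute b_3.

b_3 = 2/pi ∫_0^{pi} (x + 2) sin(3*x) dx.
Integrating by parts (boundary term plus one more integral), an antiderivative of (x + 2) sin(3*x) is -x*cos(3*x)/3 + sin(3*x)/9 - 2*cos(3*x)/3; evaluating from 0 to pi: ∫_{0}^{pi} (x + 2) sin(3*x) dx = (2/3 + pi/3) - (-2/3) = pi/3 + 4/3.
Hence b_3 = (2/pi)·(pi/3 + 4/3) = 2*(pi + 4)/(3*pi).

2*(pi + 4)/(3*pi)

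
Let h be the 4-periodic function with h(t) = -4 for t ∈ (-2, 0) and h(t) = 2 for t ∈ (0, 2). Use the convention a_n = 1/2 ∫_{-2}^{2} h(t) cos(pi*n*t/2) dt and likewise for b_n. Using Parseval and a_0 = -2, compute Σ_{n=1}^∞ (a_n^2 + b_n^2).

18

Parseval: a_0^2/2 + Σ_{n≥1} (a_n^2+b_n^2) = 1/2 ∫_{-2}^{2} h(t)^2 dt = 20.
Subtract a_0^2/2 = 2: Σ (a_n^2+b_n^2) = 18.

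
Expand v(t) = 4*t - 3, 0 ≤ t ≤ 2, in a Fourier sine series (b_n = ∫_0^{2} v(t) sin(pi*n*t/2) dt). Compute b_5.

4/(5*pi)

b_5 = ∫_0^{2} (4*t - 3) sin(5*pi*t/2) dt.
Integrating by parts (boundary term plus one more integral), an antiderivative of (4*t - 3) sin(5*pi*t/2) is -8*t*cos(5*pi*t/2)/(5*pi) + 16*sin(5*pi*t/2)/(25*pi**2) + 6*cos(5*pi*t/2)/(5*pi); evaluating from 0 to 2: ∫_{0}^{2} (4*t - 3) sin(5*pi*t/2) dt = (2/pi) - (6/(5*pi)) = 4/(5*pi).
Hence b_5 = 4/(5*pi).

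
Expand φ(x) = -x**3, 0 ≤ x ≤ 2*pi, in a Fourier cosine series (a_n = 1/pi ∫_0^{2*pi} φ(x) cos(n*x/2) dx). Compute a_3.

a_3 = 1/pi ∫_0^{2*pi} (-x**3) cos(3*x/2) dx.
Integrating by parts three times (tabular method), an antiderivative of (-x**3) cos(3*x/2) is -2*x**3*sin(3*x/2)/3 - 4*x**2*cos(3*x/2)/3 + 16*x*sin(3*x/2)/9 + 32*cos(3*x/2)/27; evaluating from 0 to 2*pi: ∫_{0}^{2*pi} (-x**3) cos(3*x/2) dx = (-32/27 + 16*pi**2/3) - (32/27) = -64/27 + 16*pi**2/3.
Hence a_3 = (1/pi)·(-64/27 + 16*pi**2/3) = 16*(-4 + 9*pi**2)/(27*pi).

16*(-4 + 9*pi**2)/(27*pi)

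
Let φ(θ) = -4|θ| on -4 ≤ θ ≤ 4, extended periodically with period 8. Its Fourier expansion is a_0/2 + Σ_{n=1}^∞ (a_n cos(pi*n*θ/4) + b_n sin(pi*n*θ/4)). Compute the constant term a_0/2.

-8

a_0 = 1/4 ∫_{-4}^{4} φ(θ) dθ = 1/4 · (-64) = -16.
So the constant term a_0/2 = -8.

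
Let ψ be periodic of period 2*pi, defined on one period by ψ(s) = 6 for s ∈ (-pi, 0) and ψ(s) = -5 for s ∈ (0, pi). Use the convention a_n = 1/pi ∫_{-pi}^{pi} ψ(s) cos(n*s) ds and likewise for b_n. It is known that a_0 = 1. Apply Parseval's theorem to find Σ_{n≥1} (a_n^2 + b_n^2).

121/2

Parseval: a_0^2/2 + Σ_{n≥1} (a_n^2+b_n^2) = 1/pi ∫_{-pi}^{pi} ψ(s)^2 ds = 61.
Subtract a_0^2/2 = 1/2: Σ (a_n^2+b_n^2) = 121/2.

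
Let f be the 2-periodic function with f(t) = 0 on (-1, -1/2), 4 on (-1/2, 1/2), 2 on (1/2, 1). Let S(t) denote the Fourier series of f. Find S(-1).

1

At t = -1 the one-sided limits are f(-1^-) = 2 and f(-1^+) = 0.
By Dirichlet's theorem the series converges to their average, [(2) + (0)]/2 = 1.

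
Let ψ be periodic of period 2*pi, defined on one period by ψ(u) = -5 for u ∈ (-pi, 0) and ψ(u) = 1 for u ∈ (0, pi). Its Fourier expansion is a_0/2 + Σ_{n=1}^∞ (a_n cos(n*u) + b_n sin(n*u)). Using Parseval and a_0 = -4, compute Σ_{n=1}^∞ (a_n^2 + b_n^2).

Parseval: a_0^2/2 + Σ_{n≥1} (a_n^2+b_n^2) = 1/pi ∫_{-pi}^{pi} ψ(u)^2 du = 26.
Subtract a_0^2/2 = 8: Σ (a_n^2+b_n^2) = 18.

18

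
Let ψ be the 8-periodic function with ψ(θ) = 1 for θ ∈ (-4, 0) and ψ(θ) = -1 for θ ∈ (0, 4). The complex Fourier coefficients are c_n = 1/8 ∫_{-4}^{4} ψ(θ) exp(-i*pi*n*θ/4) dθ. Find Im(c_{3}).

Since ψ is real-valued, Im(c_{3}) = -1/8 ∫_{-4}^{4} ψ(θ) sin(3*pi*θ/4) dθ = -b_{3}/2.
ψ is odd and sin(3*pi*θ/4) is odd, so the integrand is even: ∫_{-4}^{4} ψ(θ) sin(3*pi*θ/4) dθ = 2∫_0^{4} ψ(θ) sin(3*pi*θ/4) dθ.
Directly, an antiderivative of (-1) sin(3*pi*θ/4) is 4*cos(3*pi*θ/4)/(3*pi); evaluating from 0 to 4: ∫_{0}^{4} (-1) sin(3*pi*θ/4) dθ = (-4/(3*pi)) - (4/(3*pi)) = -8/(3*pi).
So ∫_{-4}^{4} ψ(θ) sin(3*pi*θ/4) dθ = -16/(3*pi).
Hence Im(c_{3}) = (-1/8)·(-16/(3*pi)) = 2/(3*pi).

2/(3*pi)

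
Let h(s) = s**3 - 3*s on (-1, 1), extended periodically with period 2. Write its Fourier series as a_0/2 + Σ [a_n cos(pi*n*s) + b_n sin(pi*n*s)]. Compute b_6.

b_6 = ∫_{-1}^{1} h(s) sin(6*pi*s) ds.
h is odd and sin(6*pi*s) is odd, so the integrand is even and b_6 = 2 ∫_0^{1} h(s) sin(6*pi*s) ds.
Integrating by parts three times (tabular method), an antiderivative of (s**3 - 3*s) sin(6*pi*s) is -s**3*cos(6*pi*s)/(6*pi) + s**2*sin(6*pi*s)/(12*pi**2) + s*cos(6*pi*s)/(36*pi**3) + s*cos(6*pi*s)/(2*pi) - sin(6*pi*s)/(12*pi**2) - sin(6*pi*s)/(216*pi**4); evaluating from 0 to 1: ∫_{0}^{1} (s**3 - 3*s) sin(6*pi*s) ds = ((1 + 12*pi**2)/(36*pi**3)) - (0) = (1 + 12*pi**2)/(36*pi**3).
Hence b_6 = 2·((1 + 12*pi**2)/(36*pi**3)) = (1 + 12*pi**2)/(18*pi**3).

(1 + 12*pi**2)/(18*pi**3)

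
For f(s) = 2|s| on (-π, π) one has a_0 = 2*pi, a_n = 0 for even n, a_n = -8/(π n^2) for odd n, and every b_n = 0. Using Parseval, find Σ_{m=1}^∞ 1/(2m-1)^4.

pi**4/96

Parseval: a_0^2/2 + Σ a_n^2 = (1/π) ∫_{-π}^{π} f(s)^2 ds = 8*pi**2/3.
Subtract a_0^2/2 = 2*pi**2: Σ a_n^2 = 2*pi**2/3.
Only odd n contribute, with a_n^2 = 64/(π^2 n^4), so Σ_{m≥1} 1/(2m-1)^4 = π^2·(2*pi**2/3)/64 = pi**4/96.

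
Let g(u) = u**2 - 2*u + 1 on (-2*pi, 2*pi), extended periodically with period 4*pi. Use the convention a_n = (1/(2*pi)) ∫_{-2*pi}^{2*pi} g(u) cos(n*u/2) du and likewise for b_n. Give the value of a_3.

-16/9

a_3 = (1/(2*pi)) ∫_{-2*pi}^{2*pi} g(u) cos(3*u/2) du.
Integrating by parts twice (tabular method), an antiderivative of (u**2 - 2*u + 1) cos(3*u/2) is 2*u**2*sin(3*u/2)/3 - 4*u*sin(3*u/2)/3 + 8*u*cos(3*u/2)/9 + 2*sin(3*u/2)/27 - 8*cos(3*u/2)/9; evaluating from -2*pi to 2*pi: ∫_{-2*pi}^{2*pi} (u**2 - 2*u + 1) cos(3*u/2) du = (8/9 - 16*pi/9) - (8/9 + 16*pi/9) = -32*pi/9.
Hence a_3 = (1/(2*pi))·(-32*pi/9) = -16/9.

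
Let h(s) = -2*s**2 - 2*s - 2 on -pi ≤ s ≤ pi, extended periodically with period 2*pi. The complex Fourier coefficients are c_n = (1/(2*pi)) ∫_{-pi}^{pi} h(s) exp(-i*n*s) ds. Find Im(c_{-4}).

Since h is real-valued, Im(c_{-4}) = -(1/(2*pi)) ∫_{-pi}^{pi} h(s) sin(-4*s) ds = b_{4}/2.
Integrating by parts twice (tabular method), an antiderivative of (-2*s**2 - 2*s - 2) sin(-4*s) is -s**2*cos(4*s)/2 + s*sin(4*s)/4 - s*cos(4*s)/2 + sin(4*s)/8 - 7*cos(4*s)/16; evaluating from -pi to pi: ∫_{-pi}^{pi} (-2*s**2 - 2*s - 2) sin(-4*s) ds = (-pi**2/2 - pi/2 - 7/16) - (-pi**2/2 - 7/16 + pi/2) = -pi.
Hence Im(c_{-4}) = (-1/(2*pi))·(-pi) = 1/2.

1/2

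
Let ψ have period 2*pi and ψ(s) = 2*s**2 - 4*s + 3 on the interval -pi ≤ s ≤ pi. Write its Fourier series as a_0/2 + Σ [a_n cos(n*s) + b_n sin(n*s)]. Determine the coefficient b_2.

4

b_2 = 1/pi ∫_{-pi}^{pi} ψ(s) sin(2*s) ds.
Integrating by parts twice (tabular method), an antiderivative of (2*s**2 - 4*s + 3) sin(2*s) is -s**2*cos(2*s) + s*sin(2*s) + 2*s*cos(2*s) - sin(2*s) - cos(2*s); evaluating from -pi to pi: ∫_{-pi}^{pi} (2*s**2 - 4*s + 3) sin(2*s) ds = (-pi**2 - 1 + 2*pi) - (-pi**2 - 2*pi - 1) = 4*pi.
Hence b_2 = (1/pi)·(4*pi) = 4.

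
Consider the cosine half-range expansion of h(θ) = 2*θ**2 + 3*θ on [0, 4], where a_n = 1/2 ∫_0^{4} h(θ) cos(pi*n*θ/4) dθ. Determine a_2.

a_2 = 1/2 ∫_0^{4} (2*θ**2 + 3*θ) cos(pi*θ/2) dθ.
Integrating by parts twice (tabular method), an antiderivative of (2*θ**2 + 3*θ) cos(pi*θ/2) is 4*θ**2*sin(pi*θ/2)/pi + 6*θ*sin(pi*θ/2)/pi + 16*θ*cos(pi*θ/2)/pi**2 - 32*sin(pi*θ/2)/pi**3 + 12*cos(pi*θ/2)/pi**2; evaluating from 0 to 4: ∫_{0}^{4} (2*θ**2 + 3*θ) cos(pi*θ/2) dθ = (76/pi**2) - (12/pi**2) = 64/pi**2.
Hence a_2 = (1/2)·(64/pi**2) = 32/pi**2.

32/pi**2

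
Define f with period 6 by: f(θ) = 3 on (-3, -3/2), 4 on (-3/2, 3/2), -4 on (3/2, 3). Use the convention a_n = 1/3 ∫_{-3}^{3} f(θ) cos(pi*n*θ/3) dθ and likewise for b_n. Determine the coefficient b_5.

-7/(5*pi)

b_5 = 1/3 ∫_{-3}^{3} f(θ) sin(5*pi*θ/3) dθ.
Split the integral at the breakpoints.
Directly, an antiderivative of (3) sin(5*pi*θ/3) is -9*cos(5*pi*θ/3)/(5*pi); evaluating from -3 to -3/2: ∫_{-3}^{-3/2} (3) sin(5*pi*θ/3) dθ = (0) - (9/(5*pi)) = -9/(5*pi).
Directly, an antiderivative of (4) sin(5*pi*θ/3) is -12*cos(5*pi*θ/3)/(5*pi); evaluating from -3/2 to 3/2: ∫_{-3/2}^{3/2} (4) sin(5*pi*θ/3) dθ = (0) - (0) = 0.
Directly, an antiderivative of (-4) sin(5*pi*θ/3) is 12*cos(5*pi*θ/3)/(5*pi); evaluating from 3/2 to 3: ∫_{3/2}^{3} (-4) sin(5*pi*θ/3) dθ = (-12/(5*pi)) - (0) = -12/(5*pi).
Summing the pieces and multiplying by (1/3) gives b_5 = -7/(5*pi).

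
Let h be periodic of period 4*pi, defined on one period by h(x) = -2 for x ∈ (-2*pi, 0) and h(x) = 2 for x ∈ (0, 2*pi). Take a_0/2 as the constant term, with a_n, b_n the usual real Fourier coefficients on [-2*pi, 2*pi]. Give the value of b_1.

8/pi

b_1 = (1/(2*pi)) ∫_{-2*pi}^{2*pi} h(x) sin(x/2) dx.
h is odd and sin(x/2) is odd, so the integrand is even and b_1 = 1/pi ∫_0^{2*pi} h(x) sin(x/2) dx.
Directly, an antiderivative of (2) sin(x/2) is -4*cos(x/2); evaluating from 0 to 2*pi: ∫_{0}^{2*pi} (2) sin(x/2) dx = (4) - (-4) = 8.
Hence b_1 = (1/pi)·(8) = 8/pi.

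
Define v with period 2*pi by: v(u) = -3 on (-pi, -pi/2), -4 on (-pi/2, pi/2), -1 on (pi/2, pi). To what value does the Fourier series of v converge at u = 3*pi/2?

u = 3*pi/2 differs from u = -pi/2 by 1 full period(s), and the series is 2*pi-periodic.
At u = -pi/2 the one-sided limits are v(-pi/2^-) = -3 and v(-pi/2^+) = -4.
By Dirichlet's theorem the series converges to their average, [(-3) + (-4)]/2 = -7/2.

-7/2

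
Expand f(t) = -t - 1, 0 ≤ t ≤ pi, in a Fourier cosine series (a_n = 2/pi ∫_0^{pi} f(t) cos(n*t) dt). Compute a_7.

a_7 = 2/pi ∫_0^{pi} (-t - 1) cos(7*t) dt.
Integrating by parts (boundary term plus one more integral), an antiderivative of (-t - 1) cos(7*t) is -t*sin(7*t)/7 - sin(7*t)/7 - cos(7*t)/49; evaluating from 0 to pi: ∫_{0}^{pi} (-t - 1) cos(7*t) dt = (1/49) - (-1/49) = 2/49.
Hence a_7 = (2/pi)·(2/49) = 4/(49*pi).

4/(49*pi)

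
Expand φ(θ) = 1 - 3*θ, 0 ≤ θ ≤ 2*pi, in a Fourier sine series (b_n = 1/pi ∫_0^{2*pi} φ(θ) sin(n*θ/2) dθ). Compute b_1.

-12 + 4/pi

b_1 = 1/pi ∫_0^{2*pi} (1 - 3*θ) sin(θ/2) dθ.
Integrating by parts (boundary term plus one more integral), an antiderivative of (1 - 3*θ) sin(θ/2) is 6*θ*cos(θ/2) - 12*sin(θ/2) - 2*cos(θ/2); evaluating from 0 to 2*pi: ∫_{0}^{2*pi} (1 - 3*θ) sin(θ/2) dθ = (2 - 12*pi) - (-2) = 4 - 12*pi.
Hence b_1 = (1/pi)·(4 - 12*pi) = -12 + 4/pi.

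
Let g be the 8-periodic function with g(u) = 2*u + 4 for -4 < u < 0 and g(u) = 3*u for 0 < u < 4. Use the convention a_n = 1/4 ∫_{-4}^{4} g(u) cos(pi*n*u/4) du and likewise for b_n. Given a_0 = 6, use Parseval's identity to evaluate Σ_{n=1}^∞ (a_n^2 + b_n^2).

Parseval: a_0^2/2 + Σ_{n≥1} (a_n^2+b_n^2) = 1/4 ∫_{-4}^{4} g(u)^2 du = 160/3.
Subtract a_0^2/2 = 18: Σ (a_n^2+b_n^2) = 106/3.

106/3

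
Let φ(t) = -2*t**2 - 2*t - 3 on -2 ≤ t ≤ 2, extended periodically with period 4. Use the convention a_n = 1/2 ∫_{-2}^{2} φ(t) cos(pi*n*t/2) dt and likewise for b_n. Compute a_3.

32/(9*pi**2)

a_3 = 1/2 ∫_{-2}^{2} φ(t) cos(3*pi*t/2) dt.
Integrating by parts twice (tabular method), an antiderivative of (-2*t**2 - 2*t - 3) cos(3*pi*t/2) is -4*t**2*sin(3*pi*t/2)/(3*pi) - 4*t*sin(3*pi*t/2)/(3*pi) - 16*t*cos(3*pi*t/2)/(9*pi**2) - 2*sin(3*pi*t/2)/pi + 32*sin(3*pi*t/2)/(27*pi**3) - 8*cos(3*pi*t/2)/(9*pi**2); evaluating from -2 to 2: ∫_{-2}^{2} (-2*t**2 - 2*t - 3) cos(3*pi*t/2) dt = (40/(9*pi**2)) - (-8/(3*pi**2)) = 64/(9*pi**2).
Hence a_3 = (1/2)·(64/(9*pi**2)) = 32/(9*pi**2).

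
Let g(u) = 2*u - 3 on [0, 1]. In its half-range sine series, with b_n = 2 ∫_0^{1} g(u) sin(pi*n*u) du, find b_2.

-2/pi

b_2 = 2 ∫_0^{1} (2*u - 3) sin(2*pi*u) du.
Integrating by parts (boundary term plus one more integral), an antiderivative of (2*u - 3) sin(2*pi*u) is -u*cos(2*pi*u)/pi + sin(2*pi*u)/(2*pi**2) + 3*cos(2*pi*u)/(2*pi); evaluating from 0 to 1: ∫_{0}^{1} (2*u - 3) sin(2*pi*u) du = (1/(2*pi)) - (3/(2*pi)) = -1/pi.
Hence b_2 = 2·(-1/pi) = -2/pi.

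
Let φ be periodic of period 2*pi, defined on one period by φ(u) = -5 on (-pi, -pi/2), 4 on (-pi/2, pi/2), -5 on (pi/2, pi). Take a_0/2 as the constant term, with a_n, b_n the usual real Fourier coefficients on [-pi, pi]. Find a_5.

a_5 = 1/pi ∫_{-pi}^{pi} φ(u) cos(5*u) du.
φ is even and cos(5*u) is even, so the integrand is even and a_5 = 2/pi ∫_0^{pi} φ(u) cos(5*u) du.
Split the integral at the breakpoints.
Directly, an antiderivative of (4) cos(5*u) is 4*sin(5*u)/5; evaluating from 0 to pi/2: ∫_{0}^{pi/2} (4) cos(5*u) du = (4/5) - (0) = 4/5.
Directly, an antiderivative of (-5) cos(5*u) is -sin(5*u); evaluating from pi/2 to pi: ∫_{pi/2}^{pi} (-5) cos(5*u) du = (0) - (-1) = 1.
Summing the pieces and multiplying by (2/pi) gives a_5 = 18/(5*pi).

18/(5*pi)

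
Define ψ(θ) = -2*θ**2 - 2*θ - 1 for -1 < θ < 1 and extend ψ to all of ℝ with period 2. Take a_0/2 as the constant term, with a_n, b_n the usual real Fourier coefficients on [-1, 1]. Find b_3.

b_3 = ∫_{-1}^{1} ψ(θ) sin(3*pi*θ) dθ.
Integrating by parts twice (tabular method), an antiderivative of (-2*θ**2 - 2*θ - 1) sin(3*pi*θ) is 2*θ**2*cos(3*pi*θ)/(3*pi) - 4*θ*sin(3*pi*θ)/(9*pi**2) + 2*θ*cos(3*pi*θ)/(3*pi) - 2*sin(3*pi*θ)/(9*pi**2) - 4*cos(3*pi*θ)/(27*pi**3) + cos(3*pi*θ)/(3*pi); evaluating from -1 to 1: ∫_{-1}^{1} (-2*θ**2 - 2*θ - 1) sin(3*pi*θ) dθ = ((4 - 45*pi**2)/(27*pi**3)) - ((4 - 9*pi**2)/(27*pi**3)) = -4/(3*pi).
Hence b_3 = -4/(3*pi).

-4/(3*pi)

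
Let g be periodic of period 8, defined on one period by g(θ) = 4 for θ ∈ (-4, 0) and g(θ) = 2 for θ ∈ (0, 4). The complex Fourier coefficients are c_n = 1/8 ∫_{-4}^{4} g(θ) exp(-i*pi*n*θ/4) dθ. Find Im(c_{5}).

2/(5*pi)

Since g is real-valued, Im(c_{5}) = -1/8 ∫_{-4}^{4} g(θ) sin(5*pi*θ/4) dθ = -b_{5}/2.
Split the integral at the breakpoints.
Directly, an antiderivative of (4) sin(5*pi*θ/4) is -16*cos(5*pi*θ/4)/(5*pi); evaluating from -4 to 0: ∫_{-4}^{0} (4) sin(5*pi*θ/4) dθ = (-16/(5*pi)) - (16/(5*pi)) = -32/(5*pi).
Directly, an antiderivative of (2) sin(5*pi*θ/4) is -8*cos(5*pi*θ/4)/(5*pi); evaluating from 0 to 4: ∫_{0}^{4} (2) sin(5*pi*θ/4) dθ = (8/(5*pi)) - (-8/(5*pi)) = 16/(5*pi).
So ∫_{-4}^{4} g(θ) sin(5*pi*θ/4) dθ = -16/(5*pi).
Hence Im(c_{5}) = (-1/8)·(-16/(5*pi)) = 2/(5*pi).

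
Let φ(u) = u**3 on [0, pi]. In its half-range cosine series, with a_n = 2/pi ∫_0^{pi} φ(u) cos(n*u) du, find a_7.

a_7 = 2/pi ∫_0^{pi} (u**3) cos(7*u) du.
Integrating by parts three times (tabular method), an antiderivative of (u**3) cos(7*u) is u**3*sin(7*u)/7 + 3*u**2*cos(7*u)/49 - 6*u*sin(7*u)/343 - 6*cos(7*u)/2401; evaluating from 0 to pi: ∫_{0}^{pi} (u**3) cos(7*u) du = (6/2401 - 3*pi**2/49) - (-6/2401) = 12/2401 - 3*pi**2/49.
Hence a_7 = (2/pi)·(12/2401 - 3*pi**2/49) = 6*(4 - 49*pi**2)/(2401*pi).

6*(4 - 49*pi**2)/(2401*pi)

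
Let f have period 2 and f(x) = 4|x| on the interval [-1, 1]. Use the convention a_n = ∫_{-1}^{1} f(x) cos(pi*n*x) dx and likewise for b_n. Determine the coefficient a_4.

a_4 = ∫_{-1}^{1} f(x) cos(4*pi*x) dx.
f is even and cos(4*pi*x) is even, so the integrand is even and a_4 = 2 ∫_0^{1} f(x) cos(4*pi*x) dx.
Integrating by parts (boundary term plus one more integral), an antiderivative of (4*x) cos(4*pi*x) is x*sin(4*pi*x)/pi + cos(4*pi*x)/(4*pi**2); evaluating from 0 to 1: ∫_{0}^{1} (4*x) cos(4*pi*x) dx = (1/(4*pi**2)) - (1/(4*pi**2)) = 0.
Hence a_4 = 2·(0) = 0.

0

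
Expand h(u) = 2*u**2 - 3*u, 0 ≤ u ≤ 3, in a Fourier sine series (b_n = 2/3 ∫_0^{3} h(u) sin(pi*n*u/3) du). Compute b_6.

b_6 = 2/3 ∫_0^{3} (2*u**2 - 3*u) sin(2*pi*u) du.
Integrating by parts twice (tabular method), an antiderivative of (2*u**2 - 3*u) sin(2*pi*u) is -u**2*cos(2*pi*u)/pi + u*sin(2*pi*u)/pi**2 + 3*u*cos(2*pi*u)/(2*pi) - 3*sin(2*pi*u)/(4*pi**2) + cos(2*pi*u)/(2*pi**3); evaluating from 0 to 3: ∫_{0}^{3} (2*u**2 - 3*u) sin(2*pi*u) du = ((1 - 9*pi**2)/(2*pi**3)) - (1/(2*pi**3)) = -9/(2*pi).
Hence b_6 = (2/3)·(-9/(2*pi)) = -3/pi.

-3/pi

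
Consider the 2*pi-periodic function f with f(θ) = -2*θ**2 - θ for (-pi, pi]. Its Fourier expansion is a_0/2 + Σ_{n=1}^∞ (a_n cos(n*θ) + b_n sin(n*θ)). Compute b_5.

-2/5

b_5 = 1/pi ∫_{-pi}^{pi} f(θ) sin(5*θ) dθ.
Integrating by parts twice (tabular method), an antiderivative of (-2*θ**2 - θ) sin(5*θ) is 2*θ**2*cos(5*θ)/5 - 4*θ*sin(5*θ)/25 + θ*cos(5*θ)/5 - sin(5*θ)/25 - 4*cos(5*θ)/125; evaluating from -pi to pi: ∫_{-pi}^{pi} (-2*θ**2 - θ) sin(5*θ) dθ = (-2*pi**2/5 - pi/5 + 4/125) - (-2*pi**2/5 + 4/125 + pi/5) = -2*pi/5.
Hence b_5 = (1/pi)·(-2*pi/5) = -2/5.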